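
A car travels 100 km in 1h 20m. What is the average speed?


Distance: 100 km
Time: 1h 20m = 80 min = 80/60 = 4/3 hours
Speed = 100 ÷ (4/3) = 100 × 3 / 4 = 300/4 = 75.0 km/h

75.0 km/h


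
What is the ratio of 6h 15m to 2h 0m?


25:8 (3.13)

Duration 1: 375 minutes
Duration 2: 120 minutes
Ratio = 375:120
GCD = 15
Simplified = 25:8
As a decimal: 25/8 ≈ 3.13


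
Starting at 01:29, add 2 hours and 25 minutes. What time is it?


03:54

Start: 89 minutes from midnight
Add: 145 minutes
Total: 234 minutes
Hours: 234 ÷ 60 = 3 remainder 54


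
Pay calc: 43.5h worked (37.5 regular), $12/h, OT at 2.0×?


Regular: 37.5h × $12 = $450.00
Overtime: 43.5 - 37.5 = 6.0h
OT pay: 6.0h × $12 × 2.0 = $144.00
Total = $450.00 + $144.00 = $594.00

$594.00


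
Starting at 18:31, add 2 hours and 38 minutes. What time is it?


21:09

Start: 1111 minutes from midnight
Add: 158 minutes
Total: 1269 minutes
Hours: 1269 ÷ 60 = 21 remainder 9


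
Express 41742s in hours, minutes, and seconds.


Hours: 41742 ÷ 3600 = 11 remainder 2142
Minutes: 2142 ÷ 60 = 35 remainder 42
Seconds: 42

11h 35m 42s


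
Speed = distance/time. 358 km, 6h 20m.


56.5 km/h

Distance: 358 km
Time: 6h 20m = 380 min = 380/60 = 19/3 hours
Speed = 358 ÷ (19/3) = 358 × 3 / 19 = 1074/19 ≈ 56.5 km/h


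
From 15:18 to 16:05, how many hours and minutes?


End time in minutes: 16×60 + 5 = 965
Start time in minutes: 15×60 + 18 = 918
Difference = 965 - 918 = 47 minutes
= 0 hours 47 minutes

0h 47m


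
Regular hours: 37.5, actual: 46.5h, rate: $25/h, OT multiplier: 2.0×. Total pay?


Regular: 37.5h × $25 = $937.50
Overtime: 46.5 - 37.5 = 9.0h
OT pay: 9.0h × $25 × 2.0 = $450.00
Total = $937.50 + $450.00 = $1387.50

$1387.50


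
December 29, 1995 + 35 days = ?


Start: December 29, 1995
Add 35 days
December 29 → January 1: 31 - 29 + 1 = 3 days (35 - 3 = 32 left)
January 1 → February 1: 31 - 1 + 1 = 31 days (32 - 31 = 1 left)
February 1 + 1 = February 2, 1996

February 2, 1996


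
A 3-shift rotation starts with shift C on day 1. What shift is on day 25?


Shift C

Shifts: A, B, C
Start: C (index 2)
Day 25: (2 + 25 - 1) mod 3
= 26 mod 3
= 2
Index 2 → shift C


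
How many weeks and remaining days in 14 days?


Weeks: 14 ÷ 7 = 2 remainder 0

2 weeks 0 days


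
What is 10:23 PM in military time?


Input: 10:23 PM
PM: 10 + 12 = 22

22:23


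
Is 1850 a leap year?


Rules: divisible by 4 AND (not by 100 OR by 400)
1850 ÷ 4 = 462 remainder 2 → not divisible by 4
Not divisible by 4 → not a leap year

No


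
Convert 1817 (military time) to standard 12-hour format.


6:17 PM

Hour: 18
18 - 12 = 6 → PM


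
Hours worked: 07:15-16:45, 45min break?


Total time = (16×60+45) - (7×60+15)
= 1005 - 435 = 570 min
Minus break: 570 - 45 = 525 min
= 8h 45m

8h 45m (525 minutes)


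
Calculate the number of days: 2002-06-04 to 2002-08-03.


From June 4, 2002 to August 3, 2002
Rest of June 2002: 30 - 4 = 26
Full months: July 31
Days into August 2002: 3
Total = 26 + 31 + 3 = 60 days

60 days


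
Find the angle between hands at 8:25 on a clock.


Hour hand = 8×30 + 25×0.5 = 252.5°
Minute hand = 25×6 = 150°
Difference = |252.5 - 150| = 102.5°

102.5°


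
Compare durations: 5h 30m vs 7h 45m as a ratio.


22:31 (0.71)

Duration 1: 330 minutes
Duration 2: 465 minutes
Ratio = 330:465
GCD = 15
Simplified = 22:31
As a decimal: 22/31 ≈ 0.71


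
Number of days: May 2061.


31 days

Month: May (month 5)
May has 31 days


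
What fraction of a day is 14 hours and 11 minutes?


Total minutes: 14×60 + 11 = 851
Day = 24×60 = 1440 minutes
Fraction = 851/1440 ≈ 0.5910
As a percentage: 851/1440 × 100 ≈ 59.10%

0.5910 (59.10%)


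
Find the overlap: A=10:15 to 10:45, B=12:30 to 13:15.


Meeting A: 615-645 (in minutes from midnight)
Meeting B: 750-795
Overlap start = max(615, 750) = 750
Overlap end = min(645, 795) = 645
Overlap = max(0, 645 - 750) = 0 min

0 minutes


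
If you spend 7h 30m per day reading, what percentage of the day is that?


31.3%

Time: 450 minutes
Day: 1440 minutes
Percentage = (450/1440) × 100 ≈ 31.3%


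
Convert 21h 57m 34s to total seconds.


Hours: 21 × 3600 = 75600
Minutes: 57 × 60 = 3420
Seconds: 34
Total = 75600 + 3420 + 34 = 79054

79054 seconds


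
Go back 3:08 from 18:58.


Start: 1138 minutes from midnight
Subtract: 188 minutes
Remaining: 1138 - 188 = 950
Hours: 15, Minutes: 50

15:50


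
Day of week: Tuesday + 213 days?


Start: Tuesday (index 1)
(1 + 213) mod 7
= 214 mod 7
= 4
Index 4 → Friday

Friday


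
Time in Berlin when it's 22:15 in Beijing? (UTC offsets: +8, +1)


Time difference = UTC+1 - UTC+8 = -7 hours
New hour = (22 -7) mod 24
= 15 mod 24 = 15
Minutes unchanged → 15:15

15:15


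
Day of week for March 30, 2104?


Zeller's congruence:
q=30, m=3, k=4, j=21
h = (30 + ⌊13×4/5⌋ + 4 + ⌊4/4⌋ + ⌊21/4⌋ - 2×21) mod 7
= (30 + 10 + 4 + 1 + 5 - 42) mod 7
= 8 mod 7 = 1
h=1 → Sunday

Sunday


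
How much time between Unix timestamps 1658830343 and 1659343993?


513650 seconds (142.7 hours / 5.95 days)

Difference = 1659343993 - 1658830343 = 513650 seconds
In hours: 513650 / 3600 ≈ 142.7
In days: 513650 / 86400 ≈ 5.95


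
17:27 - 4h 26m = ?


Start: 1047 minutes from midnight
Subtract: 266 minutes
Remaining: 1047 - 266 = 781
Hours: 13, Minutes: 1

13:01


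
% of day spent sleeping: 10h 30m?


Time: 630 minutes
Day: 1440 minutes
Percentage = (630/1440) × 100 ≈ 43.8%

43.8%


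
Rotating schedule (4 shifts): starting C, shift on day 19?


Shifts: A, B, C, D
Start: C (index 2)
Day 19: (2 + 19 - 1) mod 4
= 20 mod 4
= 0
Index 0 → shift A

Shift A


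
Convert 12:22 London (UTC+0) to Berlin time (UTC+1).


Time difference = UTC+1 - UTC+0 = +1 hours
New hour = (12 + 1) mod 24
= 13 mod 24 = 13
Minutes unchanged → 13:22

13:22


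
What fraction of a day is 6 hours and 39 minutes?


0.2771 (27.71%)

Total minutes: 6×60 + 39 = 399
Day = 24×60 = 1440 minutes
Fraction = 399/1440 ≈ 0.2771
As a percentage: 399/1440 × 100 ≈ 27.71%


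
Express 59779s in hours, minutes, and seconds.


Hours: 59779 ÷ 3600 = 16 remainder 2179
Minutes: 2179 ÷ 60 = 36 remainder 19
Seconds: 19

16h 36m 19s


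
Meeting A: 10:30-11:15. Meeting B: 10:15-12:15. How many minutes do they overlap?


45 minutes

Meeting A: 630-675 (in minutes from midnight)
Meeting B: 615-735
Overlap start = max(630, 615) = 630
Overlap end = min(675, 735) = 675
Overlap = max(0, 675 - 630) = 45 min


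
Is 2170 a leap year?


No

Rules: divisible by 4 AND (not by 100 OR by 400)
2170 ÷ 4 = 542 remainder 2 → not divisible by 4
Not divisible by 4 → not a leap year


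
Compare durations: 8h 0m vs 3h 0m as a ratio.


8:3 (2.67)

Duration 1: 480 minutes
Duration 2: 180 minutes
Ratio = 480:180
GCD = 60
Simplified = 8:3
As a decimal: 8/3 ≈ 2.67


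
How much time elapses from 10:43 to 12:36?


1h 53m

End time in minutes: 12×60 + 36 = 756
Start time in minutes: 10×60 + 43 = 643
Difference = 756 - 643 = 113 minutes
= 1 hours 53 minutes


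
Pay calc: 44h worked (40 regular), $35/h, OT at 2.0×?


$1680.00

Regular: 40h × $35 = $1400.00
Overtime: 44 - 40 = 4h
OT pay: 4h × $35 × 2.0 = $280.00
Total = $1400.00 + $280.00 = $1680.00


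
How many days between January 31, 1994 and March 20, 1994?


From January 31, 1994 to March 20, 1994
Rest of January 1994: 31 - 31 = 0
Full months: February 1994 28
Days into March 1994: 20
Total = 0 + 28 + 20 = 48 days

48 days


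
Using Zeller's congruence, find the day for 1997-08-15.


Friday

Zeller's congruence:
q=15, m=8, k=97, j=19
h = (15 + ⌊13×9/5⌋ + 97 + ⌊97/4⌋ + ⌊19/4⌋ - 2×19) mod 7
= (15 + 23 + 97 + 24 + 4 - 38) mod 7
= 125 mod 7 = 6
h=6 → Friday


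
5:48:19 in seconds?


20899 seconds

Hours: 5 × 3600 = 18000
Minutes: 48 × 60 = 2880
Seconds: 19
Total = 18000 + 2880 + 19 = 20899


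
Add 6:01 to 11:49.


17:50

Start: 709 minutes from midnight
Add: 361 minutes
Total: 1070 minutes
Hours: 1070 ÷ 60 = 17 remainder 50


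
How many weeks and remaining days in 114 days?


Weeks: 114 ÷ 7 = 16 remainder 2

16 weeks 2 days


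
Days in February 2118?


28 days

Month: February (month 2)
February: 28 or 29 (leap year)
2118 leap year? No


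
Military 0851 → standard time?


Hour: 8
8 < 12 → AM

8:51 AM


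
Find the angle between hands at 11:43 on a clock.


93.5°

Hour hand = 11×30 + 43×0.5 = 351.5°
Minute hand = 43×6 = 258°
Difference = |351.5 - 258| = 93.5°


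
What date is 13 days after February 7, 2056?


Start: February 7, 2056
Add 13 days
February 7 + 13 = February 20, 2056

February 20, 2056


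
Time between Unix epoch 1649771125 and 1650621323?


Difference = 1650621323 - 1649771125 = 850198 seconds
In hours: 850198 / 3600 ≈ 236.2
In days: 850198 / 86400 ≈ 9.84

850198 seconds (236.2 hours / 9.84 days)


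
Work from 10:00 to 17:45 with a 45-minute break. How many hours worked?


7h 0m (420 minutes)

Total time = (17×60+45) - (10×60+0)
= 1065 - 600 = 465 min
Minus break: 465 - 45 = 420 min
= 7h 0m


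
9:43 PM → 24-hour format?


Input: 9:43 PM
PM: 9 + 12 = 21

21:43


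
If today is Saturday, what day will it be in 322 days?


Saturday

Start: Saturday (index 5)
(5 + 322) mod 7
= 327 mod 7
= 5
Index 5 → Saturday


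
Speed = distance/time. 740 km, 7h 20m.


100.9 km/h

Distance: 740 km
Time: 7h 20m = 440 min = 440/60 = 22/3 hours
Speed = 740 ÷ (22/3) = 740 × 3 / 22 = 2220/22 ≈ 100.9 km/h


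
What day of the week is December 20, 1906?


Zeller's congruence:
q=20, m=12, k=6, j=19
h = (20 + ⌊13×13/5⌋ + 6 + ⌊6/4⌋ + ⌊19/4⌋ - 2×19) mod 7
= (20 + 33 + 6 + 1 + 4 - 38) mod 7
= 26 mod 7 = 5
h=5 → Thursday

Thursday


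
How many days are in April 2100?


Month: April (month 4)
April has 30 days

30 days


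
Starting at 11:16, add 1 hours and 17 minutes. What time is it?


Start: 676 minutes from midnight
Add: 77 minutes
Total: 753 minutes
Hours: 753 ÷ 60 = 12 remainder 33

12:33


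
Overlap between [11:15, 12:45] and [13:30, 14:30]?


0 minutes

Meeting A: 675-765 (in minutes from midnight)
Meeting B: 810-870
Overlap start = max(675, 810) = 810
Overlap end = min(765, 870) = 765
Overlap = max(0, 765 - 810) = 0 min


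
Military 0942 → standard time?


Hour: 9
9 < 12 → AM

9:42 AM


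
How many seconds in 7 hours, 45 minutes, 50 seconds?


27950 seconds

Hours: 7 × 3600 = 25200
Minutes: 45 × 60 = 2700
Seconds: 50
Total = 25200 + 2700 + 50 = 27950


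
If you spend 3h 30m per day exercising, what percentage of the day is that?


14.6%

Time: 210 minutes
Day: 1440 minutes
Percentage = (210/1440) × 100 ≈ 14.6%


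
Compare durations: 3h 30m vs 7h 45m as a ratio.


14:31 (0.45)

Duration 1: 210 minutes
Duration 2: 465 minutes
Ratio = 210:465
GCD = 15
Simplified = 14:31
As a decimal: 14/31 ≈ 0.45


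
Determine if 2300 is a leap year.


Rules: divisible by 4 AND (not by 100 OR by 400)
2300 ÷ 4 = 575 exactly → divisible by 4
2300 ÷ 100 = 23 exactly → divisible by 100
2300 ÷ 400 = 5 remainder 300 → not divisible by 400
Divisible by 100 but not by 400 → not a leap year

No


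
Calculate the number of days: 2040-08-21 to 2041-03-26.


From August 21, 2040 to March 26, 2041
Rest of August 2040: 31 - 21 = 10
Full months: September 30, October 31, November 30, December 31, January 31, February 2041 28
Days into March 2041: 26
Total = 10 + 30 + 31 + 30 + 31 + 31 + 28 + 26 = 217 days

217 days


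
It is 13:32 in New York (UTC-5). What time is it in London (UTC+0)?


Time difference = UTC+0 - UTC-5 = +5 hours
New hour = (13 + 5) mod 24
= 18 mod 24 = 18
Minutes unchanged → 18:32

18:32


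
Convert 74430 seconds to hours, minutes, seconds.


20h 40m 30s

Hours: 74430 ÷ 3600 = 20 remainder 2430
Minutes: 2430 ÷ 60 = 40 remainder 30
Seconds: 30


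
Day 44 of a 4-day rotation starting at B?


Shifts: A, B, C, D
Start: B (index 1)
Day 44: (1 + 44 - 1) mod 4
= 44 mod 4
= 0
Index 0 → shift A

Shift A


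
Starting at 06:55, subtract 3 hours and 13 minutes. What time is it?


Start: 415 minutes from midnight
Subtract: 193 minutes
Remaining: 415 - 193 = 222
Hours: 3, Minutes: 42

03:42


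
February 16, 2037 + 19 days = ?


Start: February 16, 2037
Add 19 days
February 16 → March 1: 28 - 16 + 1 = 13 days (19 - 13 = 6 left)
March 1 + 6 = March 7, 2037

March 7, 2037


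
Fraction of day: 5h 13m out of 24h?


Total minutes: 5×60 + 13 = 313
Day = 24×60 = 1440 minutes
Fraction = 313/1440 ≈ 0.2174
As a percentage: 313/1440 × 100 ≈ 21.74%

0.2174 (21.74%)


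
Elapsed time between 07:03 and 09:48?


End time in minutes: 9×60 + 48 = 588
Start time in minutes: 7×60 + 3 = 423
Difference = 588 - 423 = 165 minutes
= 2 hours 45 minutes

2h 45m


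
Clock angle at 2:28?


94.0°

Hour hand = 2×30 + 28×0.5 = 74.0°
Minute hand = 28×6 = 168°
Difference = |74.0 - 168| = 94.0°


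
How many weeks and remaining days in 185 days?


Weeks: 185 ÷ 7 = 26 remainder 3

26 weeks 3 days


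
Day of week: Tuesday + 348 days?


Sunday

Start: Tuesday (index 1)
(1 + 348) mod 7
= 349 mod 7
= 6
Index 6 → Sunday


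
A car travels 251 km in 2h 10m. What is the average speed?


Distance: 251 km
Time: 2h 10m = 130 min = 130/60 = 13/6 hours
Speed = 251 ÷ (13/6) = 251 × 6 / 13 = 1506/13 ≈ 115.8 km/h

115.8 km/h


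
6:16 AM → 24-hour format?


06:16

Input: 6:16 AM
AM hour stays: 6


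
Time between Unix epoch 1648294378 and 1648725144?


430766 seconds (119.7 hours / 4.99 days)

Difference = 1648725144 - 1648294378 = 430766 seconds
In hours: 430766 / 3600 ≈ 119.7
In days: 430766 / 86400 ≈ 4.99


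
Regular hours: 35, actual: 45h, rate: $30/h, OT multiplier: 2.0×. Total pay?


Regular: 35h × $30 = $1050.00
Overtime: 45 - 35 = 10h
OT pay: 10h × $30 × 2.0 = $600.00
Total = $1050.00 + $600.00 = $1650.00

$1650.00


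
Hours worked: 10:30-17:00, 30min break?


6h 0m (360 minutes)

Total time = (17×60+0) - (10×60+30)
= 1020 - 630 = 390 min
Minus break: 390 - 30 = 360 min
= 6h 0m


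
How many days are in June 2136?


Month: June (month 6)
June has 30 days

30 days


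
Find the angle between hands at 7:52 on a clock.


Hour hand = 7×30 + 52×0.5 = 236.0°
Minute hand = 52×6 = 312°
Difference = |236.0 - 312| = 76.0°

76.0°


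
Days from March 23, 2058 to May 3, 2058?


From March 23, 2058 to May 3, 2058
Rest of March 2058: 31 - 23 = 8
Full months: April 30
Days into May 2058: 3
Total = 8 + 30 + 3 = 41 days

41 days


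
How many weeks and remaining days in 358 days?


51 weeks 1 days

Weeks: 358 ÷ 7 = 51 remainder 1


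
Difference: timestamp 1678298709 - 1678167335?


Difference = 1678298709 - 1678167335 = 131374 seconds
In hours: 131374 / 3600 ≈ 36.5
In days: 131374 / 86400 ≈ 1.52

131374 seconds (36.5 hours / 1.52 days)


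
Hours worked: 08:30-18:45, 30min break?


9h 45m (585 minutes)

Total time = (18×60+45) - (8×60+30)
= 1125 - 510 = 615 min
Minus break: 615 - 30 = 585 min
= 9h 45m


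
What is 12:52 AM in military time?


00:52

Input: 12:52 AM
12 AM → 00 (midnight)


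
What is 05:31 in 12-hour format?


Hour: 5
5 < 12 → AM

5:31 AM


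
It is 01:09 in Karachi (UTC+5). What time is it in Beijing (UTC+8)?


Time difference = UTC+8 - UTC+5 = +3 hours
New hour = (1 + 3) mod 24
= 4 mod 24 = 4
Minutes unchanged → 04:09

04:09


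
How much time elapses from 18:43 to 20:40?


1h 57m

End time in minutes: 20×60 + 40 = 1240
Start time in minutes: 18×60 + 43 = 1123
Difference = 1240 - 1123 = 117 minutes
= 1 hours 57 minutes


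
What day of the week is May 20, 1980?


Tuesday

Zeller's congruence:
q=20, m=5, k=80, j=19
h = (20 + ⌊13×6/5⌋ + 80 + ⌊80/4⌋ + ⌊19/4⌋ - 2×19) mod 7
= (20 + 15 + 80 + 20 + 4 - 38) mod 7
= 101 mod 7 = 3
h=3 → Tuesday


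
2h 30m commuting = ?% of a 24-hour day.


10.4%

Time: 150 minutes
Day: 1440 minutes
Percentage = (150/1440) × 100 ≈ 10.4%


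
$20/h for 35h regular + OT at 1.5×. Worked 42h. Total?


Regular: 35h × $20 = $700.00
Overtime: 42 - 35 = 7h
OT pay: 7h × $20 × 1.5 = $210.00
Total = $700.00 + $210.00 = $910.00

$910.00


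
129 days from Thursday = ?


Start: Thursday (index 3)
(3 + 129) mod 7
= 132 mod 7
= 6
Index 6 → Sunday

Sunday


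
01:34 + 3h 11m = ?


Start: 94 minutes from midnight
Add: 191 minutes
Total: 285 minutes
Hours: 285 ÷ 60 = 4 remainder 45

04:45


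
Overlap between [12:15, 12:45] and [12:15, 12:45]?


Meeting A: 735-765 (in minutes from midnight)
Meeting B: 735-765
Overlap start = max(735, 735) = 735
Overlap end = min(765, 765) = 765
Overlap = max(0, 765 - 735) = 30 min

30 minutes


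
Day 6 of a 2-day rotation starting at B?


Shifts: A, B
Start: B (index 1)
Day 6: (1 + 6 - 1) mod 2
= 6 mod 2
= 0
Index 0 → shift A

Shift A


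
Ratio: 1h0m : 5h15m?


Duration 1: 60 minutes
Duration 2: 315 minutes
Ratio = 60:315
GCD = 15
Simplified = 4:21
As a decimal: 4/21 ≈ 0.19

4:21 (0.19)


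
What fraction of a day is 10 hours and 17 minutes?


0.4285 (42.85%)

Total minutes: 10×60 + 17 = 617
Day = 24×60 = 1440 minutes
Fraction = 617/1440 ≈ 0.4285
As a percentage: 617/1440 × 100 ≈ 42.85%


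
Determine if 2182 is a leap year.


Rules: divisible by 4 AND (not by 100 OR by 400)
2182 ÷ 4 = 545 remainder 2 → not divisible by 4
Not divisible by 4 → not a leap year

No


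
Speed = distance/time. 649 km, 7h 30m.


86.5 km/h

Distance: 649 km
Time: 7h 30m = 450 min = 450/60 = 15/2 hours
Speed = 649 ÷ (15/2) = 649 × 2 / 15 = 1298/15 ≈ 86.5 km/h


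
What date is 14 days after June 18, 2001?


Start: June 18, 2001
Add 14 days
June 18 → July 1: 30 - 18 + 1 = 13 days (14 - 13 = 1 left)
July 1 + 1 = July 2, 2001

July 2, 2001


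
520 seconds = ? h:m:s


Hours: 520 ÷ 3600 = 0 remainder 520
Minutes: 520 ÷ 60 = 8 remainder 40
Seconds: 40

0h 8m 40s


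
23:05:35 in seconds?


83135 seconds

Hours: 23 × 3600 = 82800
Minutes: 5 × 60 = 300
Seconds: 35
Total = 82800 + 300 + 35 = 83135


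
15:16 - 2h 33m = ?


12:43

Start: 916 minutes from midnight
Subtract: 153 minutes
Remaining: 916 - 153 = 763
Hours: 12, Minutes: 43


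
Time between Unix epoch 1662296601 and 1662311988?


Difference = 1662311988 - 1662296601 = 15387 seconds
In hours: 15387 / 3600 ≈ 4.3
In days: 15387 / 86400 ≈ 0.18

15387 seconds (4.3 hours / 0.18 days)


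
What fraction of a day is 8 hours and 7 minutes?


0.3382 (33.82%)

Total minutes: 8×60 + 7 = 487
Day = 24×60 = 1440 minutes
Fraction = 487/1440 ≈ 0.3382
As a percentage: 487/1440 × 100 ≈ 33.82%


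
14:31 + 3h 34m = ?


18:05

Start: 871 minutes from midnight
Add: 214 minutes
Total: 1085 minutes
Hours: 1085 ÷ 60 = 18 remainder 5


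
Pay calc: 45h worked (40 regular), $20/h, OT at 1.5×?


Regular: 40h × $20 = $800.00
Overtime: 45 - 40 = 5h
OT pay: 5h × $20 × 1.5 = $150.00
Total = $800.00 + $150.00 = $950.00

$950.00


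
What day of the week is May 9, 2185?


Zeller's congruence:
q=9, m=5, k=85, j=21
h = (9 + ⌊13×6/5⌋ + 85 + ⌊85/4⌋ + ⌊21/4⌋ - 2×21) mod 7
= (9 + 15 + 85 + 21 + 5 - 42) mod 7
= 93 mod 7 = 2
h=2 → Monday

Monday


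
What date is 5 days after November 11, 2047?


Start: November 11, 2047
Add 5 days
November 11 + 5 = November 16, 2047

November 16, 2047


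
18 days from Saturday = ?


Wednesday

Start: Saturday (index 5)
(5 + 18) mod 7
= 23 mod 7
= 2
Index 2 → Wednesday


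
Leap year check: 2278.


Rules: divisible by 4 AND (not by 100 OR by 400)
2278 ÷ 4 = 569 remainder 2 → not divisible by 4
Not divisible by 4 → not a leap year

No


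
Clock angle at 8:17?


146.5°

Hour hand = 8×30 + 17×0.5 = 248.5°
Minute hand = 17×6 = 102°
Difference = |248.5 - 102| = 146.5°


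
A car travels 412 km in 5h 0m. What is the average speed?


82.4 km/h

Distance: 412 km
Time: 5 hours
Speed = 412 / 5 = 82.4 km/h


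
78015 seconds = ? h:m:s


Hours: 78015 ÷ 3600 = 21 remainder 2415
Minutes: 2415 ÷ 60 = 40 remainder 15
Seconds: 15

21h 40m 15s


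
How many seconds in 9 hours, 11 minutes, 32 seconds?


Hours: 9 × 3600 = 32400
Minutes: 11 × 60 = 660
Seconds: 32
Total = 32400 + 660 + 32 = 33092

33092 seconds


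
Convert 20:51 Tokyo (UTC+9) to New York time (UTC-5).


Time difference = UTC-5 - UTC+9 = -14 hours
New hour = (20 -14) mod 24
= 6 mod 24 = 6
Minutes unchanged → 06:51

06:51


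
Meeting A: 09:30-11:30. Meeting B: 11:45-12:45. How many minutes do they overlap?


Meeting A: 570-690 (in minutes from midnight)
Meeting B: 705-765
Overlap start = max(570, 705) = 705
Overlap end = min(690, 765) = 690
Overlap = max(0, 690 - 705) = 0 min

0 minutes


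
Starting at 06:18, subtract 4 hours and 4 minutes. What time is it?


02:14

Start: 378 minutes from midnight
Subtract: 244 minutes
Remaining: 378 - 244 = 134
Hours: 2, Minutes: 14


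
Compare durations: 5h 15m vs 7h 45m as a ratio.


21:31 (0.68)

Duration 1: 315 minutes
Duration 2: 465 minutes
Ratio = 315:465
GCD = 15
Simplified = 21:31
As a decimal: 21/31 ≈ 0.68


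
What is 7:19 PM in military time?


19:19

Input: 7:19 PM
PM: 7 + 12 = 19


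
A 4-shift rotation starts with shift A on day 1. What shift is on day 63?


Shifts: A, B, C, D
Start: A (index 0)
Day 63: (0 + 63 - 1) mod 4
= 62 mod 4
= 2
Index 2 → shift C

Shift C


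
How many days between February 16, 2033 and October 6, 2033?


From February 16, 2033 to October 6, 2033
Rest of February 2033: 28 - 16 = 12
Full months: March 31, April 30, May 31, June 30, July 31, August 31, September 30
Days into October 2033: 6
Total = 12 + 31 + 30 + 31 + 30 + 31 + 31 + 30 + 6 = 232 days

232 days


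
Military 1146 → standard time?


Hour: 11
11 < 12 → AM

11:46 AM


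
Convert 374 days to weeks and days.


53 weeks 3 days

Weeks: 374 ÷ 7 = 53 remainder 3


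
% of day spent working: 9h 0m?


37.5%

Time: 540 minutes
Day: 1440 minutes
Percentage = (540/1440) × 100 = 37.5%


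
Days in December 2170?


31 days

Month: December (month 12)
December has 31 days


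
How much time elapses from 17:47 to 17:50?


End time in minutes: 17×60 + 50 = 1070
Start time in minutes: 17×60 + 47 = 1067
Difference = 1070 - 1067 = 3 minutes
= 0 hours 3 minutes

0h 3m


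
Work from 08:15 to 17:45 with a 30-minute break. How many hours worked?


9h 0m (540 minutes)

Total time = (17×60+45) - (8×60+15)
= 1065 - 495 = 570 min
Minus break: 570 - 30 = 540 min
= 9h 0m


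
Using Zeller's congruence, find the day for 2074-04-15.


Sunday

Zeller's congruence:
q=15, m=4, k=74, j=20
h = (15 + ⌊13×5/5⌋ + 74 + ⌊74/4⌋ + ⌊20/4⌋ - 2×20) mod 7
= (15 + 13 + 74 + 18 + 5 - 40) mod 7
= 85 mod 7 = 1
h=1 → Sunday


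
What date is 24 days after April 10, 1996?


May 4, 1996

Start: April 10, 1996
Add 24 days
April 10 → May 1: 30 - 10 + 1 = 21 days (24 - 21 = 3 left)
May 1 + 3 = May 4, 1996


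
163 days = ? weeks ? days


23 weeks 2 days

Weeks: 163 ÷ 7 = 23 remainder 2


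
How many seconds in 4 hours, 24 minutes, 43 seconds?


Hours: 4 × 3600 = 14400
Minutes: 24 × 60 = 1440
Seconds: 43
Total = 14400 + 1440 + 43 = 15883

15883 seconds


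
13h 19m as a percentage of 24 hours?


Total minutes: 13×60 + 19 = 799
Day = 24×60 = 1440 minutes
Fraction = 799/1440 ≈ 0.5549
As a percentage: 799/1440 × 100 ≈ 55.49%

0.5549 (55.49%)


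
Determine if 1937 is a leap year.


No

Rules: divisible by 4 AND (not by 100 OR by 400)
1937 ÷ 4 = 484 remainder 1 → not divisible by 4
Not divisible by 4 → not a leap year


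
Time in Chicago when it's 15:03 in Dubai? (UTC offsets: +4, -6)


Time difference = UTC-6 - UTC+4 = -10 hours
New hour = (15 -10) mod 24
= 5 mod 24 = 5
Minutes unchanged → 05:03

05:03


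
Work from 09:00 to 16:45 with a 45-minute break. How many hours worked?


7h 0m (420 minutes)

Total time = (16×60+45) - (9×60+0)
= 1005 - 540 = 465 min
Minus break: 465 - 45 = 420 min
= 7h 0m


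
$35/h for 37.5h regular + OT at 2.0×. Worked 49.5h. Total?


$2152.50

Regular: 37.5h × $35 = $1312.50
Overtime: 49.5 - 37.5 = 12.0h
OT pay: 12.0h × $35 × 2.0 = $840.00
Total = $1312.50 + $840.00 = $2152.50


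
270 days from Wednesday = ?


Sunday

Start: Wednesday (index 2)
(2 + 270) mod 7
= 272 mod 7
= 6
Index 6 → Sunday


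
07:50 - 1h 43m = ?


Start: 470 minutes from midnight
Subtract: 103 minutes
Remaining: 470 - 103 = 367
Hours: 6, Minutes: 7

06:07


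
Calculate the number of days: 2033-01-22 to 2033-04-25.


From January 22, 2033 to April 25, 2033
Rest of January 2033: 31 - 22 = 9
Full months: February 2033 28, March 31
Days into April 2033: 25
Total = 9 + 28 + 31 + 25 = 93 days

93 days


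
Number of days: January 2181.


31 days

Month: January (month 1)
January has 31 days


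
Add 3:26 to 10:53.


Start: 653 minutes from midnight
Add: 206 minutes
Total: 859 minutes
Hours: 859 ÷ 60 = 14 remainder 19

14:19


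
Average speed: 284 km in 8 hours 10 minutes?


34.8 km/h

Distance: 284 km
Time: 8h 10m = 490 min = 490/60 = 49/6 hours
Speed = 284 ÷ (49/6) = 284 × 6 / 49 = 1704/49 ≈ 34.8 km/h


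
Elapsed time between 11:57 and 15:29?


End time in minutes: 15×60 + 29 = 929
Start time in minutes: 11×60 + 57 = 717
Difference = 929 - 717 = 212 minutes
= 3 hours 32 minutes

3h 32m


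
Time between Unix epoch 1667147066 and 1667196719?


49653 seconds (13.8 hours / 0.57 days)

Difference = 1667196719 - 1667147066 = 49653 seconds
In hours: 49653 / 3600 ≈ 13.8
In days: 49653 / 86400 ≈ 0.57


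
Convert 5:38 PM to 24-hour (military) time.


17:38

Input: 5:38 PM
PM: 5 + 12 = 17


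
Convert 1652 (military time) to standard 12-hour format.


4:52 PM

Hour: 16
16 - 12 = 4 → PM


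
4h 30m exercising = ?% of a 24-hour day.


18.8%

Time: 270 minutes
Day: 1440 minutes
Percentage = (270/1440) × 100 ≈ 18.8%


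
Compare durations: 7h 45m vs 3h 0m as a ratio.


31:12 (2.58)

Duration 1: 465 minutes
Duration 2: 180 minutes
Ratio = 465:180
GCD = 15
Simplified = 31:12
As a decimal: 31/12 ≈ 2.58


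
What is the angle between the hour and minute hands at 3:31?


80.5°

Hour hand = 3×30 + 31×0.5 = 105.5°
Minute hand = 31×6 = 186°
Difference = |105.5 - 186| = 80.5°


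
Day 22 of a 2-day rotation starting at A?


Shifts: A, B
Start: A (index 0)
Day 22: (0 + 22 - 1) mod 2
= 21 mod 2
= 1
Index 1 → shift B

Shift B


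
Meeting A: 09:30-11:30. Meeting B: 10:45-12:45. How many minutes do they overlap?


Meeting A: 570-690 (in minutes from midnight)
Meeting B: 645-765
Overlap start = max(570, 645) = 645
Overlap end = min(690, 765) = 690
Overlap = max(0, 690 - 645) = 45 min

45 minutes


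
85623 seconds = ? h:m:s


23h 47m 3s

Hours: 85623 ÷ 3600 = 23 remainder 2823
Minutes: 2823 ÷ 60 = 47 remainder 3
Seconds: 3


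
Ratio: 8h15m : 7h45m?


33:31 (1.06)

Duration 1: 495 minutes
Duration 2: 465 minutes
Ratio = 495:465
GCD = 15
Simplified = 33:31
As a decimal: 33/31 ≈ 1.06


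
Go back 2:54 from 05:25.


02:31

Start: 325 minutes from midnight
Subtract: 174 minutes
Remaining: 325 - 174 = 151
Hours: 2, Minutes: 31


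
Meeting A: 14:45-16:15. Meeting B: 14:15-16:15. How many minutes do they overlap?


Meeting A: 885-975 (in minutes from midnight)
Meeting B: 855-975
Overlap start = max(885, 855) = 885
Overlap end = min(975, 975) = 975
Overlap = max(0, 975 - 885) = 90 min

90 minutes


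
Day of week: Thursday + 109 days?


Monday

Start: Thursday (index 3)
(3 + 109) mod 7
= 112 mod 7
= 0
Index 0 → Monday


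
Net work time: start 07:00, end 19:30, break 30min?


Total time = (19×60+30) - (7×60+0)
= 1170 - 420 = 750 min
Minus break: 750 - 30 = 720 min
= 12h 0m

12h 0m (720 minutes)


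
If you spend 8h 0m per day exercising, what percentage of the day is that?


Time: 480 minutes
Day: 1440 minutes
Percentage = (480/1440) × 100 ≈ 33.3%

33.3%


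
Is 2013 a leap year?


No

Rules: divisible by 4 AND (not by 100 OR by 400)
2013 ÷ 4 = 503 remainder 1 → not divisible by 4
Not divisible by 4 → not a leap year


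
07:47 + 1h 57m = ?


09:44

Start: 467 minutes from midnight
Add: 117 minutes
Total: 584 minutes
Hours: 584 ÷ 60 = 9 remainder 44


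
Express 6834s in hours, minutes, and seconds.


Hours: 6834 ÷ 3600 = 1 remainder 3234
Minutes: 3234 ÷ 60 = 53 remainder 54
Seconds: 54

1h 53m 54s


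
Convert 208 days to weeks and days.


Weeks: 208 ÷ 7 = 29 remainder 5

29 weeks 5 days


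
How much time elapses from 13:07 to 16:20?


3h 13m

End time in minutes: 16×60 + 20 = 980
Start time in minutes: 13×60 + 7 = 787
Difference = 980 - 787 = 193 minutes
= 3 hours 13 minutes


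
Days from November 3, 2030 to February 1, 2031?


90 days

From November 3, 2030 to February 1, 2031
Rest of November 2030: 30 - 3 = 27
Full months: December 31, January 31
Days into February 2031: 1
Total = 27 + 31 + 31 + 1 = 90 days


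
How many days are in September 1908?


Month: September (month 9)
September has 30 days

30 days


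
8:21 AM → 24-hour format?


Input: 8:21 AM
AM hour stays: 8

08:21


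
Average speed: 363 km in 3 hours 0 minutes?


121.0 km/h

Distance: 363 km
Time: 3 hours
Speed = 363 / 3 = 121.0 km/h


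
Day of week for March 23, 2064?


Zeller's congruence:
q=23, m=3, k=64, j=20
h = (23 + ⌊13×4/5⌋ + 64 + ⌊64/4⌋ + ⌊20/4⌋ - 2×20) mod 7
= (23 + 10 + 64 + 16 + 5 - 40) mod 7
= 78 mod 7 = 1
h=1 → Sunday

Sunday


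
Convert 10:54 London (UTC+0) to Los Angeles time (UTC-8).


02:54

Time difference = UTC-8 - UTC+0 = -8 hours
New hour = (10 -8) mod 24
= 2 mod 24 = 2
Minutes unchanged → 02:54


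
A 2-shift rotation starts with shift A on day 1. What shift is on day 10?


Shifts: A, B
Start: A (index 0)
Day 10: (0 + 10 - 1) mod 2
= 9 mod 2
= 1
Index 1 → shift B

Shift B


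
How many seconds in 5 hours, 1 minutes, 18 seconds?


18078 seconds

Hours: 5 × 3600 = 18000
Minutes: 1 × 60 = 60
Seconds: 18
Total = 18000 + 60 + 18 = 18078


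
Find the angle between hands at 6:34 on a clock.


Hour hand = 6×30 + 34×0.5 = 197.0°
Minute hand = 34×6 = 204°
Difference = |197.0 - 204| = 7.0°

7.0°


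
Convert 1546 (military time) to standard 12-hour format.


Hour: 15
15 - 12 = 3 → PM

3:46 PM


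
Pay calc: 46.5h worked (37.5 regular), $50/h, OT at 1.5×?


$2550.00

Regular: 37.5h × $50 = $1875.00
Overtime: 46.5 - 37.5 = 9.0h
OT pay: 9.0h × $50 × 1.5 = $675.00
Total = $1875.00 + $675.00 = $2550.00


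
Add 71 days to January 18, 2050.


March 30, 2050

Start: January 18, 2050
Add 71 days
January 18 → February 1: 31 - 18 + 1 = 14 days (71 - 14 = 57 left)
February 1 → March 1: 28 - 1 + 1 = 28 days (57 - 28 = 29 left)
March 1 + 29 = March 30, 2050


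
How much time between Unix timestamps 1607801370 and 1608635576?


834206 seconds (231.7 hours / 9.66 days)

Difference = 1608635576 - 1607801370 = 834206 seconds
In hours: 834206 / 3600 ≈ 231.7
In days: 834206 / 86400 ≈ 9.66


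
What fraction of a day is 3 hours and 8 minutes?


0.1306 (13.06%)

Total minutes: 3×60 + 8 = 188
Day = 24×60 = 1440 minutes
Fraction = 188/1440 ≈ 0.1306
As a percentage: 188/1440 × 100 ≈ 13.06%


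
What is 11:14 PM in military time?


Input: 11:14 PM
PM: 11 + 12 = 23

23:14


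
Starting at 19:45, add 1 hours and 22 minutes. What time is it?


Start: 1185 minutes from midnight
Add: 82 minutes
Total: 1267 minutes
Hours: 1267 ÷ 60 = 21 remainder 7

21:07


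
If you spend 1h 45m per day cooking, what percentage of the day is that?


Time: 105 minutes
Day: 1440 minutes
Percentage = (105/1440) × 100 ≈ 7.3%

7.3%


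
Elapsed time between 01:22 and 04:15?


2h 53m

End time in minutes: 4×60 + 15 = 255
Start time in minutes: 1×60 + 22 = 82
Difference = 255 - 82 = 173 minutes
= 2 hours 53 minutes


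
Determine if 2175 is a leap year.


No

Rules: divisible by 4 AND (not by 100 OR by 400)
2175 ÷ 4 = 543 remainder 3 → not divisible by 4
Not divisible by 4 → not a leap year


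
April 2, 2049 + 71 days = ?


June 12, 2049

Start: April 2, 2049
Add 71 days
April 2 → May 1: 30 - 2 + 1 = 29 days (71 - 29 = 42 left)
May 1 → June 1: 31 - 1 + 1 = 31 days (42 - 31 = 11 left)
June 1 + 11 = June 12, 2049


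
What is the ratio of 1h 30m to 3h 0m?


Duration 1: 90 minutes
Duration 2: 180 minutes
Ratio = 90:180
GCD = 90
Simplified = 1:2
As a decimal: 1/2 = 0.50

1:2 (0.50)


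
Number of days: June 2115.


Month: June (month 6)
June has 30 days

30 days


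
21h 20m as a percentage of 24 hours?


Total minutes: 21×60 + 20 = 1280
Day = 24×60 = 1440 minutes
Fraction = 1280/1440 ≈ 0.8889
As a percentage: 1280/1440 × 100 ≈ 88.89%

0.8889 (88.89%)


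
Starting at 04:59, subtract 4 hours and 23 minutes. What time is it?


Start: 299 minutes from midnight
Subtract: 263 minutes
Remaining: 299 - 263 = 36
Hours: 0, Minutes: 36

00:36


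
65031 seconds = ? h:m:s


Hours: 65031 ÷ 3600 = 18 remainder 231
Minutes: 231 ÷ 60 = 3 remainder 51
Seconds: 51

18h 3m 51s


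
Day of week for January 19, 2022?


Wednesday

Zeller's congruence:
q=19, m=13, k=21, j=20
h = (19 + ⌊13×14/5⌋ + 21 + ⌊21/4⌋ + ⌊20/4⌋ - 2×20) mod 7
= (19 + 36 + 21 + 5 + 5 - 40) mod 7
= 46 mod 7 = 4
h=4 → Wednesday


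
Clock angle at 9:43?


Hour hand = 9×30 + 43×0.5 = 291.5°
Minute hand = 43×6 = 258°
Difference = |291.5 - 258| = 33.5°

33.5°


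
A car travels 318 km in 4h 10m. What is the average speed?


76.3 km/h

Distance: 318 km
Time: 4h 10m = 250 min = 250/60 = 25/6 hours
Speed = 318 ÷ (25/6) = 318 × 6 / 25 = 1908/25 ≈ 76.3 km/h


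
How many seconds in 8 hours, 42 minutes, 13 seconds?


Hours: 8 × 3600 = 28800
Minutes: 42 × 60 = 2520
Seconds: 13
Total = 28800 + 2520 + 13 = 31333

31333 seconds


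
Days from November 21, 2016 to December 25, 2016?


34 days

From November 21, 2016 to December 25, 2016
Rest of November 2016: 30 - 21 = 9
Days into December 2016: 25
Total = 9 + 25 = 34 days


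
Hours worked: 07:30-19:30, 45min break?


Total time = (19×60+30) - (7×60+30)
= 1170 - 450 = 720 min
Minus break: 720 - 45 = 675 min
= 11h 15m

11h 15m (675 minutes)


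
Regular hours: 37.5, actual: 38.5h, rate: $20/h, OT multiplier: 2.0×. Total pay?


$790.00

Regular: 37.5h × $20 = $750.00
Overtime: 38.5 - 37.5 = 1.0h
OT pay: 1.0h × $20 × 2.0 = $40.00
Total = $750.00 + $40.00 = $790.00


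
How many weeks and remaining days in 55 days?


7 weeks 6 days

Weeks: 55 ÷ 7 = 7 remainder 6


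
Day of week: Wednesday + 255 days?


Start: Wednesday (index 2)
(2 + 255) mod 7
= 257 mod 7
= 5
Index 5 → Saturday

Saturday


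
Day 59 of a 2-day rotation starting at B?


Shifts: A, B
Start: B (index 1)
Day 59: (1 + 59 - 1) mod 2
= 59 mod 2
= 1
Index 1 → shift B

Shift B


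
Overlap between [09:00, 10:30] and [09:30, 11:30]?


Meeting A: 540-630 (in minutes from midnight)
Meeting B: 570-690
Overlap start = max(540, 570) = 570
Overlap end = min(630, 690) = 630
Overlap = max(0, 630 - 570) = 60 min

60 minutes


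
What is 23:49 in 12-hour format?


Hour: 23
23 - 12 = 11 → PM

11:49 PM


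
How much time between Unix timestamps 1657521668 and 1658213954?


Difference = 1658213954 - 1657521668 = 692286 seconds
In hours: 692286 / 3600 ≈ 192.3
In days: 692286 / 86400 ≈ 8.01

692286 seconds (192.3 hours / 8.01 days)


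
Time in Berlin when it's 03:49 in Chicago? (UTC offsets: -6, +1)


Time difference = UTC+1 - UTC-6 = +7 hours
New hour = (3 + 7) mod 24
= 10 mod 24 = 10
Minutes unchanged → 10:49

10:49


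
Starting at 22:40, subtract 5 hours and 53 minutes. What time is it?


16:47

Start: 1360 minutes from midnight
Subtract: 353 minutes
Remaining: 1360 - 353 = 1007
Hours: 16, Minutes: 47


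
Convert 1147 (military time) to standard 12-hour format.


Hour: 11
11 < 12 → AM

11:47 AM


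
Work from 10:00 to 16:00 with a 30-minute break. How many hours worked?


5h 30m (330 minutes)

Total time = (16×60+0) - (10×60+0)
= 960 - 600 = 360 min
Minus break: 360 - 30 = 330 min
= 5h 30m


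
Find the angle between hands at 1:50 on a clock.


Hour hand = 1×30 + 50×0.5 = 55.0°
Minute hand = 50×6 = 300°
Difference = |55.0 - 300| = 245.0°
Since > 180°: 360 - 245.0 = 115.0°

115.0°


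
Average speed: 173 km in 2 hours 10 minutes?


79.8 km/h

Distance: 173 km
Time: 2h 10m = 130 min = 130/60 = 13/6 hours
Speed = 173 ÷ (13/6) = 173 × 6 / 13 = 1038/13 ≈ 79.8 km/h


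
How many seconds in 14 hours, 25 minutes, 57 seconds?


Hours: 14 × 3600 = 50400
Minutes: 25 × 60 = 1500
Seconds: 57
Total = 50400 + 1500 + 57 = 51957

51957 seconds


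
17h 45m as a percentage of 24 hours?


0.7396 (73.96%)

Total minutes: 17×60 + 45 = 1065
Day = 24×60 = 1440 minutes
Fraction = 1065/1440 ≈ 0.7396
As a percentage: 1065/1440 × 100 ≈ 73.96%


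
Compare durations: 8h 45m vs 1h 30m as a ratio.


35:6 (5.83)

Duration 1: 525 minutes
Duration 2: 90 minutes
Ratio = 525:90
GCD = 15
Simplified = 35:6
As a decimal: 35/6 ≈ 5.83


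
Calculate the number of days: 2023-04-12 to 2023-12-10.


From April 12, 2023 to December 10, 2023
Rest of April 2023: 30 - 12 = 18
Full months: May 31, June 30, July 31, August 31, September 30, October 31, November 30
Days into December 2023: 10
Total = 18 + 31 + 30 + 31 + 31 + 30 + 31 + 30 + 10 = 242 days

242 days


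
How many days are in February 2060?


Month: February (month 2)
February: 28 or 29 (leap year)
2060 leap year? Yes

29 days


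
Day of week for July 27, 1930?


Zeller's congruence:
q=27, m=7, k=30, j=19
h = (27 + ⌊13×8/5⌋ + 30 + ⌊30/4⌋ + ⌊19/4⌋ - 2×19) mod 7
= (27 + 20 + 30 + 7 + 4 - 38) mod 7
= 50 mod 7 = 1
h=1 → Sunday

Sunday


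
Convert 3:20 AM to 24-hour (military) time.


03:20

Input: 3:20 AM
AM hour stays: 3


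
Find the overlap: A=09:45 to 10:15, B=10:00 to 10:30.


15 minutes

Meeting A: 585-615 (in minutes from midnight)
Meeting B: 600-630
Overlap start = max(585, 600) = 600
Overlap end = min(615, 630) = 615
Overlap = max(0, 615 - 600) = 15 min


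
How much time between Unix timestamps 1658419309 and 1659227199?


807890 seconds (224.4 hours / 9.35 days)

Difference = 1659227199 - 1658419309 = 807890 seconds
In hours: 807890 / 3600 ≈ 224.4
In days: 807890 / 86400 ≈ 9.35


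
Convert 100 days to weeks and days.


14 weeks 2 days

Weeks: 100 ÷ 7 = 14 remainder 2


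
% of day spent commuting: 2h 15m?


Time: 135 minutes
Day: 1440 minutes
Percentage = (135/1440) × 100 ≈ 9.4%

9.4%


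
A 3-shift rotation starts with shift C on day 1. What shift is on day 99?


Shifts: A, B, C
Start: C (index 2)
Day 99: (2 + 99 - 1) mod 3
= 100 mod 3
= 1
Index 1 → shift B

Shift B


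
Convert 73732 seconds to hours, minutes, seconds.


20h 28m 52s

Hours: 73732 ÷ 3600 = 20 remainder 1732
Minutes: 1732 ÷ 60 = 28 remainder 52
Seconds: 52
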